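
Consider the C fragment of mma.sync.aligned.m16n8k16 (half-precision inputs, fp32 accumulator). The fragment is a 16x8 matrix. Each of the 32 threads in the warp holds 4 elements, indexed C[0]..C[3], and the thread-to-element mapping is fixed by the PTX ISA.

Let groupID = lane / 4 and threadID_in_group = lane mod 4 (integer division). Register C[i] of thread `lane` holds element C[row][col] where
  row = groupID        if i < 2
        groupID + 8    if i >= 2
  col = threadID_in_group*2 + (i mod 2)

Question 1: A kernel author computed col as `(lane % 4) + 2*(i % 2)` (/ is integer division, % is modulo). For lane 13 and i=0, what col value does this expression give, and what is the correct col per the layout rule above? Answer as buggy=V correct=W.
`(lane % 4) + 2*(i % 2)`[13,0]⇒1
L=13⇒gr=13>>2=3, th=13&3=1
[0]⇒row 3+0=3  col 1·2+0=2
col: 1 vs 2

buggy=1 correct=2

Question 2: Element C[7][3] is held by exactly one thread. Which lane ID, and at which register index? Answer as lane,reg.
r=7⇒gr=7,Rb=0  c=3⇒th=1,odd=1
L=7*4+1=29  i=0*2+1=1

29,1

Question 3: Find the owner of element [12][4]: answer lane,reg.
r=12->g=4,rb=1  c=4->t=2,b0=0
L=4*4+2=18  i=1*2+0=2

18,2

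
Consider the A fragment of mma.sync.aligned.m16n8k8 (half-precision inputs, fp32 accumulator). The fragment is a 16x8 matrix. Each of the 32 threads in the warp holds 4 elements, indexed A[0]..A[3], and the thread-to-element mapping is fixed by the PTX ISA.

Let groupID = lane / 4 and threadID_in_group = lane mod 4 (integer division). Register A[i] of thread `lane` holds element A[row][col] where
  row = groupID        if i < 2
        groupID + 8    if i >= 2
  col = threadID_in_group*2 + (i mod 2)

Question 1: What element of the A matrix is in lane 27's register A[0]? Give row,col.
lane 27: g=6 (27/4), t=3 (27%4)
i=0: r=6+0=6, c=3*2+0=6

6,6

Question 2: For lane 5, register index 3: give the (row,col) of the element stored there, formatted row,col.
9,3

5: gr=1,th=1
[3] (1+8,1*2+1) = (9,3)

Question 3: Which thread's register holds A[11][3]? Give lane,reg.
r=11→G=3,rhi=1  c=3→T=1,p=1
L=3*4+1=13  i=1*2+1=3

13,3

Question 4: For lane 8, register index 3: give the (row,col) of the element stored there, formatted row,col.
lane 8->8/4=2, 8 mod 4=0
i=3  r:2+8->10  c:2·0+1->1

10,1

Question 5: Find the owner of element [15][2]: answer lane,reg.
r=15→G=7,rhi=1  c=2→T=1,p=0
L=7*4+1=29  i=1*2+0=2

29,2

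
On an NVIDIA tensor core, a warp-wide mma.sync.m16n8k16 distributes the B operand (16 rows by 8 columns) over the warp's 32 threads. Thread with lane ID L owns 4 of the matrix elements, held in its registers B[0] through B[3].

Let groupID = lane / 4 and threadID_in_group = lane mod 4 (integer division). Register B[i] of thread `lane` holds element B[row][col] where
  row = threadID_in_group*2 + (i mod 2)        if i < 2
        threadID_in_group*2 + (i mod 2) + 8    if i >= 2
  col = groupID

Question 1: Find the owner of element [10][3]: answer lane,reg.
13,2

c: 3->gid=3  r: 10->r8=1,tid=1,i&1=0
L=3*4+1=13  i=1*2+0=2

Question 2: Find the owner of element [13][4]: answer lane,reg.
18,3

c:4=>grp=4  r:13=>rB=1,tig=2,lo=1
L=4*4+2=18  i=1*2+1=3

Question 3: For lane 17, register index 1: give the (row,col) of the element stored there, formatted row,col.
L=17=>grp=17>>2=4, tig=17&3=1
[1]=>row 1·2+1+0=3  col grp=4

3,4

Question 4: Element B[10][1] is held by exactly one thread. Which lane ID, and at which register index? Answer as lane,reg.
c=1⇒gr=1  r=10⇒Rb=1,th=1,odd=0
L=1*4+1=5  i=1*2+0=2

5,2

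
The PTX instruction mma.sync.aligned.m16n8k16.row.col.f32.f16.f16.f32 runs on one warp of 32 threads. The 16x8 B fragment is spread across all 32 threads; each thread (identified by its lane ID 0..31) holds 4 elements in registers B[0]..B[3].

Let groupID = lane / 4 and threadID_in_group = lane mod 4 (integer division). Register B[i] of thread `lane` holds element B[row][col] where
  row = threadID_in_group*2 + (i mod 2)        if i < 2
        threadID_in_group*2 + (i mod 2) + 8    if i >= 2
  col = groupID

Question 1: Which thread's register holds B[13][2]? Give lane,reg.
10,3

c=2⇒gr=2  r=13⇒Rb=1,th=2,odd=1
L=2*4+2=10  i=1*2+1=3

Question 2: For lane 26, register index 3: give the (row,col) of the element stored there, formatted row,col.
lane 26->26/4=6, 26 mod 4=2
i=3  r:2·2+1+8->13  c:6

13,6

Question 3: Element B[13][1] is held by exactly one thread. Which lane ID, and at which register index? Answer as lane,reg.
6,3

c=1→G=1  r=13→rhi=1,T=2,p=1
L=1*4+2=6  i=1*2+1=3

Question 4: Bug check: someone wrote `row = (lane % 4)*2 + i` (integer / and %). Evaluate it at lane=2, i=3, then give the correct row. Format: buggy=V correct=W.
buggy=7 correct=13

`(lane % 4)*2 + i`[2,3]->7
2: g=0,t=2
[3] (2*2+1+8,0) = (13,0)
row: 7 vs 13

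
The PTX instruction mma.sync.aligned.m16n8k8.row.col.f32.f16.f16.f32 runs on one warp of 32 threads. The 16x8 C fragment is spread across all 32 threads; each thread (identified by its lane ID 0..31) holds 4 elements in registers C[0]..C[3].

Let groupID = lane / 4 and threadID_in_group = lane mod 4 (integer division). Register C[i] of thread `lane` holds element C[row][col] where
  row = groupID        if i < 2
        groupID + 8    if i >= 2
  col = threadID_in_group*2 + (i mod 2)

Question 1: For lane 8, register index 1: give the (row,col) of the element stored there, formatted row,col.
2,1

lane 8->8/4=2, 8 mod 4=0
i=1  r:2+0->2  c:2·0+1->1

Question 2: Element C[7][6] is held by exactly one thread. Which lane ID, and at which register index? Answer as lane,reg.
31,0

r: 7->gid=7,r8=0  c: 6->tid=3,i&1=0
L=7*4+3=31  i=0*2+0=0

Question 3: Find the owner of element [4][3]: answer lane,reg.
17,1

r=4⇒gr=4,Rb=0  c=3⇒th=1,odd=1
L=4*4+1=17  i=0*2+1=1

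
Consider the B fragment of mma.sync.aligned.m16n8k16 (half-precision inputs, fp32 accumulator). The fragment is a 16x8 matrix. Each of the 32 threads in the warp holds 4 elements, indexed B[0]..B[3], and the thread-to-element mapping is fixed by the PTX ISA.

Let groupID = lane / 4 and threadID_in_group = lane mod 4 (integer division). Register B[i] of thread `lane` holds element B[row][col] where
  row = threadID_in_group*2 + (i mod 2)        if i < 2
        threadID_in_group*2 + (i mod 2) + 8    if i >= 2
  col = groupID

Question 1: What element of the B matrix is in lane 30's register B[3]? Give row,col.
13,7

lane 30: gr=7 (30/4), th=2 (30%4)
i=3: r=2*2+1+8=13, c=gr=7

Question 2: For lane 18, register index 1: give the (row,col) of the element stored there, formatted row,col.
L=18⇒gr=18>>2=4, th=18&3=2
[1]⇒row 2·2+1+0=5  col gr=4

5,4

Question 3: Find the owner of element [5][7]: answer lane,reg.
30,1

c=7⇒gr=7  r=5⇒Rb=0,th=2,odd=1
L=7*4+2=30  i=0*2+1=1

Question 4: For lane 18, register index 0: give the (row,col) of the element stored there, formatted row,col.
lane 18->18/4=4, 18 mod 4=2
i=0  r:2·2+0+0->4  c:4

4,4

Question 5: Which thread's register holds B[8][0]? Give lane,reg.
c=0→G=0  r=8→rhi=1,T=0,p=0
L=0*4+0=0  i=1*2+0=2

0,2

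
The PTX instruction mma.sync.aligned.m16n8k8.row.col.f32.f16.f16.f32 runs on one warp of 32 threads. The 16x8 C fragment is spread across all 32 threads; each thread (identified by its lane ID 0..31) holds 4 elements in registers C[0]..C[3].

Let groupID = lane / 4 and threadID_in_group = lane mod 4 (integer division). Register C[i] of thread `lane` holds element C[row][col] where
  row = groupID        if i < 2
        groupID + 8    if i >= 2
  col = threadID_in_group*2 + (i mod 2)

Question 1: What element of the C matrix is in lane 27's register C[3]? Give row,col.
L=27->gid=27>>2=6, tid=27&3=3
[3]->row 6+8=14  col 3·2+1=7

14,7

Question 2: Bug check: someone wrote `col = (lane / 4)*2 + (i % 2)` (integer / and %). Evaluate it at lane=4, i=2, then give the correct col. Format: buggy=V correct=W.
buggy=2 correct=0

`(lane / 4)*2 + (i % 2)`[4,2]->2
lane 4->4/4=1, 4 mod 4=0
i=2  r:1+8->9  c:2·0+0->0
col: 2 vs 0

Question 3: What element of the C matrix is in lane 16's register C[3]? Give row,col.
L=16→G=16>>2=4, T=16&3=0
[3]→row 4+8=12  col 0·2+1=1

12,1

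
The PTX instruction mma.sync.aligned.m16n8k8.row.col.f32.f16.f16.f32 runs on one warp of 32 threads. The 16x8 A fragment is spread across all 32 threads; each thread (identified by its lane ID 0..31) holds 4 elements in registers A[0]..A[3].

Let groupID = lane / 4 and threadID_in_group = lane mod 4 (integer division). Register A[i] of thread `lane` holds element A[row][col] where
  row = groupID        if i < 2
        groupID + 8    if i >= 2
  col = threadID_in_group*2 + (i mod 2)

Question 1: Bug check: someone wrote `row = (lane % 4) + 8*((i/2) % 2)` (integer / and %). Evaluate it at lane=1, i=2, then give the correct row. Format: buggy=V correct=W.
`(lane % 4) + 8*((i/2) % 2)`[1,2]→9
lane 1: G=0 (1/4), T=1 (1%4)
i=2: r=0+8=8, c=1*2+0=2
row: 9 vs 8

buggy=9 correct=8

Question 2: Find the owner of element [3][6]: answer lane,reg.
r=3→G=3,rhi=0  c=6→T=3,p=0
L=3*4+3=15  i=0*2+0=0

15,0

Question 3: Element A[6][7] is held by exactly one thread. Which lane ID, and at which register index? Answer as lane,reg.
27,1

r=6->g=6,rb=0  c=7->t=3,b0=1
L=6*4+3=27  i=0*2+1=1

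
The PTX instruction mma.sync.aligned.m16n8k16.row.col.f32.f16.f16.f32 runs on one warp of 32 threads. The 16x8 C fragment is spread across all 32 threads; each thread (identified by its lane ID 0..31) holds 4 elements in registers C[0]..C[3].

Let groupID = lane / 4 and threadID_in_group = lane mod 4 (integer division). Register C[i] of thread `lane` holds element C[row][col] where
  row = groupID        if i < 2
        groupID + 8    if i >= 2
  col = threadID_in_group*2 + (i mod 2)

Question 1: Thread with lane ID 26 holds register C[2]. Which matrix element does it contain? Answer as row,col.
14,4

lane 26=>26/4=6, 26 mod 4=2
i=2  r:6+8=>14  c:2·2+0=>4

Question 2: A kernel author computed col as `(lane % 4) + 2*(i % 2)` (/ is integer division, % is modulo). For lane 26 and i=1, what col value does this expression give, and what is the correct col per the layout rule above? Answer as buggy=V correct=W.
`(lane % 4) + 2*(i % 2)`[26,1]⇒4
26: gr=6,th=2
[1] (6+0,2*2+1) = (6,5)
col: 4 vs 5

buggy=4 correct=5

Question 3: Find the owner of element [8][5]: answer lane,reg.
r: 8->gid=0,r8=1  c: 5->tid=2,i&1=1
L=0*4+2=2  i=1*2+1=3

2,3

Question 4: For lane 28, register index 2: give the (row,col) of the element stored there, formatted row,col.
lane 28: gr=7 (28/4), th=0 (28%4)
i=2: r=7+8=15, c=0*2+0=0

15,0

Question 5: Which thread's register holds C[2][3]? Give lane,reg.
r=2→G=2,rhi=0  c=3→T=1,p=1
L=2*4+1=9  i=0*2+1=1

9,1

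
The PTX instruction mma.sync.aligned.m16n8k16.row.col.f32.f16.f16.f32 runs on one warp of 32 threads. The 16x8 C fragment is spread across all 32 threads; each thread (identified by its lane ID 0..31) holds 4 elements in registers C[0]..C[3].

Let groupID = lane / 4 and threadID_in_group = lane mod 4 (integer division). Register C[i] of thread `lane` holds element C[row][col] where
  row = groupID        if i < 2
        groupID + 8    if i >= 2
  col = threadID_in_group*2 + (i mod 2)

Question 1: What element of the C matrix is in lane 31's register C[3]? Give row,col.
15,7

lane 31⇒31/4=7, 31 mod 4=3
i=3  r:7+8⇒15  c:2·3+1⇒7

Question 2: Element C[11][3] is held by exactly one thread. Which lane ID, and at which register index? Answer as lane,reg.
13,3

r: 11->gid=3,r8=1  c: 3->tid=1,i&1=1
L=3*4+1=13  i=1*2+1=3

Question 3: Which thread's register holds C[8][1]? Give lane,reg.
r:8=>grp=0,rB=1  c:1=>tig=0,lo=1
L=0*4+0=0  i=1*2+1=3

0,3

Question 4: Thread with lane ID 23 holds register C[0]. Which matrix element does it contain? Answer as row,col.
5,6

23: grp=5,tig=3
[0] (5+0,3*2+0) = (5,6)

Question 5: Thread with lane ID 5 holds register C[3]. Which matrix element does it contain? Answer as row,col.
9,3

lane 5=>5/4=1, 5 mod 4=1
i=3  r:1+8=>9  c:2·1+1=>3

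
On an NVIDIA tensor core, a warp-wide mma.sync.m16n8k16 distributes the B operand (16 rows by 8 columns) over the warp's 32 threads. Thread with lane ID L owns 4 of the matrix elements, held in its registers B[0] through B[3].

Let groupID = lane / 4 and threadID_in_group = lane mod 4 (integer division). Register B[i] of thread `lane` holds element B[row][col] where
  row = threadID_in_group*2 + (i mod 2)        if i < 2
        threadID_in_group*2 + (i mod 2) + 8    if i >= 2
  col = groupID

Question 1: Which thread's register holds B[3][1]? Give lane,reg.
c: 1->gid=1  r: 3->r8=0,tid=1,i&1=1
L=1*4+1=5  i=0*2+1=1

5,1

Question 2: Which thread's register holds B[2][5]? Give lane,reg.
21,0

c=5→G=5  r=2→rhi=0,T=1,p=0
L=5*4+1=21  i=0*2+0=0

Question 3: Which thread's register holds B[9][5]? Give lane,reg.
20,3

c: 5->gid=5  r: 9->r8=1,tid=0,i&1=1
L=5*4+0=20  i=1*2+1=3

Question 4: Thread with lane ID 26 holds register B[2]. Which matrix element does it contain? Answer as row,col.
12,6

26: gid=6,tid=2
[2] (2*2+0+8,6) = (12,6)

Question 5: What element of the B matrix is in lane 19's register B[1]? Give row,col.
7,4

lane 19⇒19/4=4, 19 mod 4=3
i=1  r:2·3+1+0⇒7  c:4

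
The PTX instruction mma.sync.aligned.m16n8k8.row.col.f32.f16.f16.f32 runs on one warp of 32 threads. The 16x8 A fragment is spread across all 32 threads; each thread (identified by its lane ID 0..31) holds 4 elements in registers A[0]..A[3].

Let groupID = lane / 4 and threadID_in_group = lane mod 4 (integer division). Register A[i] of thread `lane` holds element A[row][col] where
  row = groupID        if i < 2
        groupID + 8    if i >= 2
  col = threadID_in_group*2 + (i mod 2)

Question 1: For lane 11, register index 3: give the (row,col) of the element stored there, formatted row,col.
L=11⇒gr=11>>2=2, th=11&3=3
[3]⇒row 2+8=10  col 3·2+1=7

10,7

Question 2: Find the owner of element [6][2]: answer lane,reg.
25,0

r: 6->gid=6,r8=0  c: 2->tid=1,i&1=0
L=6*4+1=25  i=0*2+0=0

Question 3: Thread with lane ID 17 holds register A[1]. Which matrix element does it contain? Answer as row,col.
4,3

L=17->gid=17>>2=4, tid=17&3=1
[1]->row 4+0=4  col 1·2+1=3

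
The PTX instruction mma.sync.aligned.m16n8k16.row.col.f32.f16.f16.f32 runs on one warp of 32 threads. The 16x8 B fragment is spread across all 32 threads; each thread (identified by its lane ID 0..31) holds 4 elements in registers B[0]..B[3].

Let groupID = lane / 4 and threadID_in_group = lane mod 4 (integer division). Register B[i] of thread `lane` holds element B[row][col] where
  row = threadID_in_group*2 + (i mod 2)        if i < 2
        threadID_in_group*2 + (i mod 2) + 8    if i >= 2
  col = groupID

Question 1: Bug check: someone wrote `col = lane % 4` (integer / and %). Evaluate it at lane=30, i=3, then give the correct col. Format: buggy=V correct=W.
buggy=2 correct=7

`lane % 4`[30,3]=>2
30: grp=7,tig=2
[3] (2*2+1+8,7) = (13,7)
col: 2 vs 7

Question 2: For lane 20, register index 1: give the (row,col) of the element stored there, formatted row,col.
lane 20->20/4=5, 20 mod 4=0
i=1  r:2·0+1+0->1  c:5

1,5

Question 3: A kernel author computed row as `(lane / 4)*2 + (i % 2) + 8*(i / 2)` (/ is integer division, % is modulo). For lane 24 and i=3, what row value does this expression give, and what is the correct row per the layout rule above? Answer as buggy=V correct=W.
`(lane / 4)*2 + (i % 2) + 8*(i / 2)`[24,3]->21
lane 24: gid=6 (24/4), tid=0 (24%4)
i=3: r=0*2+1+8=9, c=gid=6
row: 21 vs 9

buggy=21 correct=9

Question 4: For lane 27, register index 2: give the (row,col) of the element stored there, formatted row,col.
lane 27: gr=6 (27/4), th=3 (27%4)
i=2: r=3*2+0+8=14, c=gr=6

14,6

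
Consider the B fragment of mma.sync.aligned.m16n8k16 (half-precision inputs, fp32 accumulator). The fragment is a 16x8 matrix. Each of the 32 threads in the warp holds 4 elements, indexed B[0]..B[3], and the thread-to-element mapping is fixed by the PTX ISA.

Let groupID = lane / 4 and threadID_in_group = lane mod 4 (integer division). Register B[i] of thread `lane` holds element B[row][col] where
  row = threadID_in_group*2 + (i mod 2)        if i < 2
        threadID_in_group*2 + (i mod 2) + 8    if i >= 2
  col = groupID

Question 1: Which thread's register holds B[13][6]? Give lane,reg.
26,3

c=6→G=6  r=13→rhi=1,T=2,p=1
L=6*4+2=26  i=1*2+1=3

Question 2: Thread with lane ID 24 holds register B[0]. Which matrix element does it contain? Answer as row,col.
lane 24→24/4=6, 24 mod 4=0
i=0  r:2·0+0+0→0  c:6

0,6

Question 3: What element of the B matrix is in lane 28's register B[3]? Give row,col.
9,7

lane 28⇒28/4=7, 28 mod 4=0
i=3  r:2·0+1+8⇒9  c:7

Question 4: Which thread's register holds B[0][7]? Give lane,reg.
28,0

c=7->g=7  r=0->rb=0,t=0,b0=0
L=7*4+0=28  i=0*2+0=0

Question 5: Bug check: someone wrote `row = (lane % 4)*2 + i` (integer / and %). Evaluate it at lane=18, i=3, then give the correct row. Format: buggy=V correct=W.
buggy=7 correct=13

`(lane % 4)*2 + i`[18,3]→7
L=18→G=18>>2=4, T=18&3=2
[3]→row 2·2+1+8=13  col G=4
row: 7 vs 13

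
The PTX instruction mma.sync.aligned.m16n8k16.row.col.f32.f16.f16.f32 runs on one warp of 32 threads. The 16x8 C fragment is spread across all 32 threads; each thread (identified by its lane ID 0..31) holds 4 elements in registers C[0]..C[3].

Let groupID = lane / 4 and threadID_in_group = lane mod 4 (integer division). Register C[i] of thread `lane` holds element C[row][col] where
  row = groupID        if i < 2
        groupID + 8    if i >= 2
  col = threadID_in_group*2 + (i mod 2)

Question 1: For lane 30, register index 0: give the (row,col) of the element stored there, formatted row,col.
L=30->g=30>>2=7, t=30&3=2
[0]->row 7+0=7  col 2·2+0=4

7,4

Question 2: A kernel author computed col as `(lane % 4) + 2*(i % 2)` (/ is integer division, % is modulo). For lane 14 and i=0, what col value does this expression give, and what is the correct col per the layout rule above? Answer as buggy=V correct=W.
buggy=2 correct=4

`(lane % 4) + 2*(i % 2)`[14,0]->2
lane 14->14/4=3, 14 mod 4=2
i=0  r:3+0->3  c:2·2+0->4
col: 2 vs 4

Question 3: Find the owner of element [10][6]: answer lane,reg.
r:10=>grp=2,rB=1  c:6=>tig=3,lo=0
L=2*4+3=11  i=1*2+0=2

11,2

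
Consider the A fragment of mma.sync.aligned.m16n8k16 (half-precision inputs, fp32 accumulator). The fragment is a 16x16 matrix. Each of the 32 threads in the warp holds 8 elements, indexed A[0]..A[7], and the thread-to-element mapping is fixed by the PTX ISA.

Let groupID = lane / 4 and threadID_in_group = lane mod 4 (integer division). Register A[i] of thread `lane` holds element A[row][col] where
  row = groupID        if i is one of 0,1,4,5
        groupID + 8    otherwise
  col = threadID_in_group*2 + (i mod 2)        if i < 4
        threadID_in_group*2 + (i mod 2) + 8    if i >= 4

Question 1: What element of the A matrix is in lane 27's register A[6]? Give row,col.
lane 27->27/4=6, 27 mod 4=3
i=6  r:6+8->14  c:2·3+0+8->14

14,14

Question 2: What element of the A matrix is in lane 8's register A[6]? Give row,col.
10,8

lane 8: gid=2 (8/4), tid=0 (8%4)
i=6: r=2+8=10, c=0*2+0+8=8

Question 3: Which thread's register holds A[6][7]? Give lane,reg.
r=6→G=6,rhi=0  c=7→chi=0,T=3,p=1
L=6*4+3=27  i=0*4+0*2+1=1

27,1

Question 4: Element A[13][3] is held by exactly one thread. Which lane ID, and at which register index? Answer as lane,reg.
21,3

r=13⇒gr=5,Rb=1  c=3⇒Cb=0,th=1,odd=1
L=5*4+1=21  i=0*4+1*2+1=3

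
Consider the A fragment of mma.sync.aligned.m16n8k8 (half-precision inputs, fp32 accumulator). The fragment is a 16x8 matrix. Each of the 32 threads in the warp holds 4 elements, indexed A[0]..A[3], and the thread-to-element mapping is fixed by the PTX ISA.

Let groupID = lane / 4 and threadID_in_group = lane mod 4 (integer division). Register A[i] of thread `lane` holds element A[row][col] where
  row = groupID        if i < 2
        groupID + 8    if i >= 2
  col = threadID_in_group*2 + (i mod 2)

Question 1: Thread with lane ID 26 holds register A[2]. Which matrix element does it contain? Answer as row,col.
lane 26->26/4=6, 26 mod 4=2
i=2  r:6+8->14  c:2·2+0->4

14,4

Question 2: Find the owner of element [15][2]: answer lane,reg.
r=15→G=7,rhi=1  c=2→T=1,p=0
L=7*4+1=29  i=1*2+0=2

29,2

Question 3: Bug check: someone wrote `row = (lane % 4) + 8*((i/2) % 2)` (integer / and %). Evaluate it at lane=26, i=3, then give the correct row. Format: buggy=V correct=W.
buggy=10 correct=14

`(lane % 4) + 8*((i/2) % 2)`[26,3]->10
L=26->gid=26>>2=6, tid=26&3=2
[3]->row 6+8=14  col 2·2+1=5
row: 10 vs 14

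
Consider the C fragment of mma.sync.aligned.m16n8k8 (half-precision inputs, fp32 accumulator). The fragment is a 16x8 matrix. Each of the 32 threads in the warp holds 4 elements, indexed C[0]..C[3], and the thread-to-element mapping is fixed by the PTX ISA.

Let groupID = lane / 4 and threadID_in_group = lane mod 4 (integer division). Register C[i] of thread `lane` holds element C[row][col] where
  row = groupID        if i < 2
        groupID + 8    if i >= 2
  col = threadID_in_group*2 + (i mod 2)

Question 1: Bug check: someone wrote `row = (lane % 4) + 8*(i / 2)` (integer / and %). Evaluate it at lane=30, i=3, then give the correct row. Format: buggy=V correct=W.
`(lane % 4) + 8*(i / 2)`[30,3]->10
L=30->g=30>>2=7, t=30&3=2
[3]->row 7+8=15  col 2·2+1=5
row: 10 vs 15

buggy=10 correct=15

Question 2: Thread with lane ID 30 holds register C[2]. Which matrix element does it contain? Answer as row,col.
15,4

lane 30->30/4=7, 30 mod 4=2
i=2  r:7+8->15  c:2·2+0->4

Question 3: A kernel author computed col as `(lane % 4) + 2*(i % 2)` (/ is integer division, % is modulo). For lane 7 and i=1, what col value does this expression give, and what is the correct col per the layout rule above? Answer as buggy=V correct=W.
`(lane % 4) + 2*(i % 2)`[7,1]=>5
lane 7=>7/4=1, 7 mod 4=3
i=1  r:1+0=>1  c:2·3+1=>7
col: 5 vs 7

buggy=5 correct=7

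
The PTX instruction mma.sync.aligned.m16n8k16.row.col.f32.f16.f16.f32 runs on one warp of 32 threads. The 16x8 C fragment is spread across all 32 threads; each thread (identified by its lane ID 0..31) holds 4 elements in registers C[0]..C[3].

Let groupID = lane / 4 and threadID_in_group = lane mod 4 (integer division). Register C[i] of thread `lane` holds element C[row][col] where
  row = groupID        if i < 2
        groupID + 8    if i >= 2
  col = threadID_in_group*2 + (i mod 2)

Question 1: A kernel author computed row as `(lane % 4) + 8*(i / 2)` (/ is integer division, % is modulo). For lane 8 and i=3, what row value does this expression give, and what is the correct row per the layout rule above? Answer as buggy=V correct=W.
`(lane % 4) + 8*(i / 2)`[8,3]->8
lane 8->8/4=2, 8 mod 4=0
i=3  r:2+8->10  c:2·0+1->1
row: 8 vs 10

buggy=8 correct=10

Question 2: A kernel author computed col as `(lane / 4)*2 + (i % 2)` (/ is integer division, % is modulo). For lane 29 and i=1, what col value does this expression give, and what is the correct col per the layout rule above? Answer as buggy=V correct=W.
`(lane / 4)*2 + (i % 2)`[29,1]⇒15
L=29⇒gr=29>>2=7, th=29&3=1
[1]⇒row 7+0=7  col 1·2+1=3
col: 15 vs 3

buggy=15 correct=3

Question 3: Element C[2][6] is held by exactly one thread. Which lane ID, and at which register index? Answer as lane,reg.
11,0

r:2=>grp=2,rB=0  c:6=>tig=3,lo=0
L=2*4+3=11  i=0*2+0=0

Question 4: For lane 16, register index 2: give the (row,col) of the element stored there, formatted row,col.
lane 16->16/4=4, 16 mod 4=0
i=2  r:4+8->12  c:2·0+0->0

12,0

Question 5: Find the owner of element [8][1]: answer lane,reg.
0,3

r=8->g=0,rb=1  c=1->t=0,b0=1
L=0*4+0=0  i=1*2+1=3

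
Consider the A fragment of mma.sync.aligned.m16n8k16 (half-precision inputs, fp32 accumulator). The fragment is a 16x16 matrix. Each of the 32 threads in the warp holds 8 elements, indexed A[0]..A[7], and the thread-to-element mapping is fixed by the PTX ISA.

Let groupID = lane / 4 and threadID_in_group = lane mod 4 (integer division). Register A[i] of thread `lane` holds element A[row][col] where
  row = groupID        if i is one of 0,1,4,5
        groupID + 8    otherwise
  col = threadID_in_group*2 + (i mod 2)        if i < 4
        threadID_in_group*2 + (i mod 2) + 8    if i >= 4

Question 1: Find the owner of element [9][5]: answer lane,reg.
6,3

r=9->g=1,rb=1  c=5->cb=0,t=2,b0=1
L=1*4+2=6  i=0*4+1*2+1=3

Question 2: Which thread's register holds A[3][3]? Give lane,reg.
r: 3->gid=3,r8=0  c: 3->c8=0,tid=1,i&1=1
L=3*4+1=13  i=0*4+0*2+1=1

13,1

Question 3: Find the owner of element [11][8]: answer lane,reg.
r:11=>grp=3,rB=1  c:8=>cB=1,tig=0,lo=0
L=3*4+0=12  i=1*4+1*2+0=6

12,6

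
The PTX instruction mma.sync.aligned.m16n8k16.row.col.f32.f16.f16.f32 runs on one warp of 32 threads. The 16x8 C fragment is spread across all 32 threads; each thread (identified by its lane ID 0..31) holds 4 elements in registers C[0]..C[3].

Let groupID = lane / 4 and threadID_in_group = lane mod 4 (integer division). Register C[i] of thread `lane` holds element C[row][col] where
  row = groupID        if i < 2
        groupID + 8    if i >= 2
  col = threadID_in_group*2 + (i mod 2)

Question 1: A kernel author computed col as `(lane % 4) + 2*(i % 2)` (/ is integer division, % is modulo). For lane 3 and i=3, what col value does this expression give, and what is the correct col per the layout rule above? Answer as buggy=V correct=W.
buggy=5 correct=7

`(lane % 4) + 2*(i % 2)`[3,3]→5
lane 3→3/4=0, 3 mod 4=3
i=3  r:0+8→8  c:2·3+1→7
col: 5 vs 7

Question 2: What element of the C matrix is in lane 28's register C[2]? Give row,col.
28: gr=7,th=0
[2] (7+8,0*2+0) = (15,0)

15,0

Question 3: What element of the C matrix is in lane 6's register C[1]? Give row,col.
6: gid=1,tid=2
[1] (1+0,2*2+1) = (1,5)

1,5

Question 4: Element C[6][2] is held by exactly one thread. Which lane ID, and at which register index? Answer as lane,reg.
25,0

r=6→G=6,rhi=0  c=2→T=1,p=0
L=6*4+1=25  i=0*2+0=0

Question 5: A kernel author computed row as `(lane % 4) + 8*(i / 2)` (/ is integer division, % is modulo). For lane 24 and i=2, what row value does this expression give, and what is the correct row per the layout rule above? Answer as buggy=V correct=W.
buggy=8 correct=14

`(lane % 4) + 8*(i / 2)`[24,2]->8
lane 24->24/4=6, 24 mod 4=0
i=2  r:6+8->14  c:2·0+0->0
row: 8 vs 14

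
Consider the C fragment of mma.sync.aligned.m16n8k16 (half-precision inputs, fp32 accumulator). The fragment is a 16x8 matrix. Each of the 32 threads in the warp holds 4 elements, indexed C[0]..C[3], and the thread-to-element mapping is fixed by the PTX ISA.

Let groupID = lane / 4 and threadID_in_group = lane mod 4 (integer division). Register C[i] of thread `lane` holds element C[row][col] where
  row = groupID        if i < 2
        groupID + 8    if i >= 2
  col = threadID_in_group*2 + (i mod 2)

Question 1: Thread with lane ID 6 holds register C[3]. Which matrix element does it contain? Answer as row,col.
lane 6: gid=1 (6/4), tid=2 (6%4)
i=3: r=1+8=9, c=2*2+1=5

9,5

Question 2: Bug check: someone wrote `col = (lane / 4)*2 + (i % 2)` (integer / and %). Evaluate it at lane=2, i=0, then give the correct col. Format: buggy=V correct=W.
buggy=0 correct=4

`(lane / 4)*2 + (i % 2)`[2,0]→0
2: G=0,T=2
[0] (0+0,2*2+0) = (0,4)
col: 0 vs 4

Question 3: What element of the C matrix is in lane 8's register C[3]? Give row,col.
lane 8: gid=2 (8/4), tid=0 (8%4)
i=3: r=2+8=10, c=0*2+1=1

10,1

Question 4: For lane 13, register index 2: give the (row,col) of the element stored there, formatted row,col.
lane 13: g=3 (13/4), t=1 (13%4)
i=2: r=3+8=11, c=1*2+0=2

11,2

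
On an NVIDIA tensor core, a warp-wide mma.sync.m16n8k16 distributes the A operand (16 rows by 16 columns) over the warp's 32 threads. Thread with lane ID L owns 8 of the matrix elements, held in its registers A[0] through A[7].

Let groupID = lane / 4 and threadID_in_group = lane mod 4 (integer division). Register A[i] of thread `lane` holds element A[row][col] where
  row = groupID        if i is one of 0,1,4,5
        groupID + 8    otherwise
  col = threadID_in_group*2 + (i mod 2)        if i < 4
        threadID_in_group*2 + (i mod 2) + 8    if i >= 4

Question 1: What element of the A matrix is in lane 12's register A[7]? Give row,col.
lane 12→12/4=3, 12 mod 4=0
i=7  r:3+8→11  c:2·0+1+8→9

11,9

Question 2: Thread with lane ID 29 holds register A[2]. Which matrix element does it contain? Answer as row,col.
lane 29: g=7 (29/4), t=1 (29%4)
i=2: r=7+8=15, c=1*2+0+0=2

15,2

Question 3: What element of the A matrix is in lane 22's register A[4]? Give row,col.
lane 22: G=5 (22/4), T=2 (22%4)
i=4: r=5+0=5, c=2*2+0+8=12

5,12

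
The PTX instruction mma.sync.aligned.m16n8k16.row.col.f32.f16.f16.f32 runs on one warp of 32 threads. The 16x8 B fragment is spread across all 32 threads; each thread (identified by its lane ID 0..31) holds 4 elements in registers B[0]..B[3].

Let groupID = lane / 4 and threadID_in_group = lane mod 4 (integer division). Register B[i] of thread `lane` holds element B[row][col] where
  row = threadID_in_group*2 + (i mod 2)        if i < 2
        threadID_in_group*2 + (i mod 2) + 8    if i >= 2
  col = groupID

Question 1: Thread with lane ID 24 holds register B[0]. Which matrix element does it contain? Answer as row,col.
L=24→G=24>>2=6, T=24&3=0
[0]→row 0·2+0+0=0  col G=6

0,6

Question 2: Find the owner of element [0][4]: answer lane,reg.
16,0

c:4=>grp=4  r:0=>rB=0,tig=0,lo=0
L=4*4+0=16  i=0*2+0=0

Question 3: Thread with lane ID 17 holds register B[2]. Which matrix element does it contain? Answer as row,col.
10,4

lane 17=>17/4=4, 17 mod 4=1
i=2  r:2·1+0+8=>10  c:4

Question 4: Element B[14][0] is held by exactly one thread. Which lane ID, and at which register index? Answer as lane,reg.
3,2

c: 0->gid=0  r: 14->r8=1,tid=3,i&1=0
L=0*4+3=3  i=1*2+0=2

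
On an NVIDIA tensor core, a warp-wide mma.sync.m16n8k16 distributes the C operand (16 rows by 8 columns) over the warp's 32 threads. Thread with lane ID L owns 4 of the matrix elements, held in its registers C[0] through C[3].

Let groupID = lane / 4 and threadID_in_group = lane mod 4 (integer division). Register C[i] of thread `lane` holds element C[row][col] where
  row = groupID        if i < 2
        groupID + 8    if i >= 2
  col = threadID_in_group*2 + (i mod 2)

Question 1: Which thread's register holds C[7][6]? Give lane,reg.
31,0

r:7=>grp=7,rB=0  c:6=>tig=3,lo=0
L=7*4+3=31  i=0*2+0=0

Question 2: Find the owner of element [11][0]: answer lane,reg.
r=11⇒gr=3,Rb=1  c=0⇒th=0,odd=0
L=3*4+0=12  i=1*2+0=2

12,2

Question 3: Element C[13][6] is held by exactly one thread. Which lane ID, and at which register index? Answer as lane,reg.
23,2

r:13=>grp=5,rB=1  c:6=>tig=3,lo=0
L=5*4+3=23  i=1*2+0=2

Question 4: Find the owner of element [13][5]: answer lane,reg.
r:13=>grp=5,rB=1  c:5=>tig=2,lo=1
L=5*4+2=22  i=1*2+1=3

22,3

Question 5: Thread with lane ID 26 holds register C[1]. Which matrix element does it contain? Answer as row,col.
6,5

lane 26->26/4=6, 26 mod 4=2
i=1  r:6+0->6  c:2·2+1->5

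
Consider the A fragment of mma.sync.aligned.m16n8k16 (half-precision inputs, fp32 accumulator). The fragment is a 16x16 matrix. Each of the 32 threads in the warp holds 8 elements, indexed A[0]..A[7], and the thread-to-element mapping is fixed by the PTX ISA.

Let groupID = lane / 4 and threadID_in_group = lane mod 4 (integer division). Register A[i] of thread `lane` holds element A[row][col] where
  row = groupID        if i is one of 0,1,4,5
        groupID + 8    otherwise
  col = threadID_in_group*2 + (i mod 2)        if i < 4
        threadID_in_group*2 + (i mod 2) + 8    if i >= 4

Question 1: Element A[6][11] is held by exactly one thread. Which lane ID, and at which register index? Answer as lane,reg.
25,5

r=6->g=6,rb=0  c=11->cb=1,t=1,b0=1
L=6*4+1=25  i=1*4+0*2+1=5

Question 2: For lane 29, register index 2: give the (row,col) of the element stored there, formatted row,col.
lane 29: g=7 (29/4), t=1 (29%4)
i=2: r=7+8=15, c=1*2+0+0=2

15,2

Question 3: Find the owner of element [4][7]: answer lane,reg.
r: 4->gid=4,r8=0  c: 7->c8=0,tid=3,i&1=1
L=4*4+3=19  i=0*4+0*2+1=1

19,1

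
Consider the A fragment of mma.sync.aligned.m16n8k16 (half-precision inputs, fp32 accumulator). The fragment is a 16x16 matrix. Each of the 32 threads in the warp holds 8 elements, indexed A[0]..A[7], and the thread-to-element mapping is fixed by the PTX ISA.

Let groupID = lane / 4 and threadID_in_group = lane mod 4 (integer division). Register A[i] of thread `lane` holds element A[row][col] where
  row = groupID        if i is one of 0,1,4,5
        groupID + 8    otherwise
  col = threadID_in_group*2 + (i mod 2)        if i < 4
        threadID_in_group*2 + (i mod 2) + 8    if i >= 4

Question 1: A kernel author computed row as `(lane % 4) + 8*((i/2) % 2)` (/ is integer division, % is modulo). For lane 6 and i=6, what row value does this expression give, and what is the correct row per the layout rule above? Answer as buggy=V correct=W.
`(lane % 4) + 8*((i/2) % 2)`[6,6]⇒10
lane 6⇒6/4=1, 6 mod 4=2
i=6  r:1+8⇒9  c:2·2+0+8⇒12
row: 10 vs 9

buggy=10 correct=9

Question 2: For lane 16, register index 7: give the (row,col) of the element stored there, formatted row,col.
12,9

lane 16=>16/4=4, 16 mod 4=0
i=7  r:4+8=>12  c:2·0+1+8=>9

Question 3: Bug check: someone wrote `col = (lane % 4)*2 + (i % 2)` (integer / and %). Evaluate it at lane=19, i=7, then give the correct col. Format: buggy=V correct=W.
buggy=7 correct=15

`(lane % 4)*2 + (i % 2)`[19,7]=>7
L=19=>grp=19>>2=4, tig=19&3=3
[7]=>row 4+8=12  col 3·2+1+8=15
col: 7 vs 15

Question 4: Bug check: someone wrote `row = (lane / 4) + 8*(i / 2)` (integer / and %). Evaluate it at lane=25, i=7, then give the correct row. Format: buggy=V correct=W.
buggy=30 correct=14

`(lane / 4) + 8*(i / 2)`[25,7]->30
lane 25: gid=6 (25/4), tid=1 (25%4)
i=7: r=6+8=14, c=1*2+1+8=11
row: 30 vs 14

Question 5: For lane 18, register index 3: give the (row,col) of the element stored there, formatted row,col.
12,5

18: gid=4,tid=2
[3] (4+8,2*2+1+0) = (12,5)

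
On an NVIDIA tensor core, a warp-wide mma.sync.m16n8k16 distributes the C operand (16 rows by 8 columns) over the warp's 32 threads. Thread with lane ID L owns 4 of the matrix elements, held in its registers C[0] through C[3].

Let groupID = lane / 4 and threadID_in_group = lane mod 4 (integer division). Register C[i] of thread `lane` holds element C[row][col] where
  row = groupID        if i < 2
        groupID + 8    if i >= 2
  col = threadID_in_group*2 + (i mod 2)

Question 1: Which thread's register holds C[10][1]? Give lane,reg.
8,3

r=10⇒gr=2,Rb=1  c=1⇒th=0,odd=1
L=2*4+0=8  i=1*2+1=3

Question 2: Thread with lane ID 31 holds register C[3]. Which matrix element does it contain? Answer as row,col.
31: gid=7,tid=3
[3] (7+8,3*2+1) = (15,7)

15,7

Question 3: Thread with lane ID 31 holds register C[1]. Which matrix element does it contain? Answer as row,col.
7,7

31: grp=7,tig=3
[1] (7+0,3*2+1) = (7,7)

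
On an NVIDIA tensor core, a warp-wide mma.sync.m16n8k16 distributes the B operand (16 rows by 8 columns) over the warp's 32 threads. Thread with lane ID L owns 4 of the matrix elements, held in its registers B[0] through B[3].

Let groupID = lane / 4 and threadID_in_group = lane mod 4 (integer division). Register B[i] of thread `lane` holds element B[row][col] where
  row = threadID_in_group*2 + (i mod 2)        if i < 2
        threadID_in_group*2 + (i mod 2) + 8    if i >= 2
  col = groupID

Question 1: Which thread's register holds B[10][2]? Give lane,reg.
c=2⇒gr=2  r=10⇒Rb=1,th=1,odd=0
L=2*4+1=9  i=1*2+0=2

9,2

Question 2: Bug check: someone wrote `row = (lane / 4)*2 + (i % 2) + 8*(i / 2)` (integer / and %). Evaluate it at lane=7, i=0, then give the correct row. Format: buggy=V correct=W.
`(lane / 4)*2 + (i % 2) + 8*(i / 2)`[7,0]->2
lane 7->7/4=1, 7 mod 4=3
i=0  r:2·3+0+0->6  c:1
row: 2 vs 6

buggy=2 correct=6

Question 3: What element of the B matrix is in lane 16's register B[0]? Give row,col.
lane 16->16/4=4, 16 mod 4=0
i=0  r:2·0+0+0->0  c:4

0,4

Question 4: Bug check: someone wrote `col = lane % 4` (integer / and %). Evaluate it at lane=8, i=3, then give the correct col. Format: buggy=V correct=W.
buggy=0 correct=2

`lane % 4`[8,3]=>0
L=8=>grp=8>>2=2, tig=8&3=0
[3]=>row 0·2+1+8=9  col grp=2
col: 0 vs 2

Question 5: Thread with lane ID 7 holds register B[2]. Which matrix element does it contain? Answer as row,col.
14,1

7: g=1,t=3
[2] (3*2+0+8,1) = (14,1)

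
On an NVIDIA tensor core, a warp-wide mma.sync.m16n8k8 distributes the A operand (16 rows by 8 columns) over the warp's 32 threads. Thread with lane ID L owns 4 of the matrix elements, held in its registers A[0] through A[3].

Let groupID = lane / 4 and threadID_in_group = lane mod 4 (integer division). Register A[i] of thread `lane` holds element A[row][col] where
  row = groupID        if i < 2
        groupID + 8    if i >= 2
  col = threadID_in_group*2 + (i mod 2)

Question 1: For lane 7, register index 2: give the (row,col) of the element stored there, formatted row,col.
9,6

lane 7->7/4=1, 7 mod 4=3
i=2  r:1+8->9  c:2·3+0->6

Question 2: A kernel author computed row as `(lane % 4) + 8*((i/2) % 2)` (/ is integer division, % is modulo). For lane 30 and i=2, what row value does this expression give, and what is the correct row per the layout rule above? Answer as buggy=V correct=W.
buggy=10 correct=15

`(lane % 4) + 8*((i/2) % 2)`[30,2]->10
lane 30: gid=7 (30/4), tid=2 (30%4)
i=2: r=7+8=15, c=2*2+0=4
row: 10 vs 15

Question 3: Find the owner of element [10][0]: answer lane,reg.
8,2

r=10→G=2,rhi=1  c=0→T=0,p=0
L=2*4+0=8  i=1*2+0=2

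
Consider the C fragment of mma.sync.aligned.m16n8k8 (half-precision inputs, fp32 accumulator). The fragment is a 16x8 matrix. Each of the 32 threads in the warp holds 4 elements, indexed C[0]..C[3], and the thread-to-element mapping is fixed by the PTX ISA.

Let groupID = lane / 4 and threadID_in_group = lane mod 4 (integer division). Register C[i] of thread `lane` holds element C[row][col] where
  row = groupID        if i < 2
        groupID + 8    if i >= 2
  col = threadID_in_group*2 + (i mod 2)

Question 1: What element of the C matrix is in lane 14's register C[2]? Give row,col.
11,4

L=14->g=14>>2=3, t=14&3=2
[2]->row 3+8=11  col 2·2+0=4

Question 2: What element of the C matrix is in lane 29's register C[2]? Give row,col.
lane 29: gid=7 (29/4), tid=1 (29%4)
i=2: r=7+8=15, c=1*2+0=2

15,2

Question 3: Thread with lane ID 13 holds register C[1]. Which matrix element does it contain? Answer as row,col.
L=13=>grp=13>>2=3, tig=13&3=1
[1]=>row 3+0=3  col 1·2+1=3

3,3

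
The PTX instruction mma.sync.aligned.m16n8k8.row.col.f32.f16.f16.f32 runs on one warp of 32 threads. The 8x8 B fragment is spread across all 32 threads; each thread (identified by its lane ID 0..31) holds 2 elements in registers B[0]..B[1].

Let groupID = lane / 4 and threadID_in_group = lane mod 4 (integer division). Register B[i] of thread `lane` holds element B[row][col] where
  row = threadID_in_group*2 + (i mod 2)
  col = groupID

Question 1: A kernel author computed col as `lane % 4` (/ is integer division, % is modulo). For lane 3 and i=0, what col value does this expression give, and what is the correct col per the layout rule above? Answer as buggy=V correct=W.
`lane % 4`[3,0]→3
3: G=0,T=3
[0] (3*2+0,0) = (6,0)
col: 3 vs 0

buggy=3 correct=0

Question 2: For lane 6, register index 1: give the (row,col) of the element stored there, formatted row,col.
L=6⇒gr=6>>2=1, th=6&3=2
[1]⇒row 2·2+1=5  col gr=1

5,1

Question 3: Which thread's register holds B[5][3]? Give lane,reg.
14,1

c: 3->gid=3  r: 5->tid=2,i&1=1
L=3*4+2=14  i=1=1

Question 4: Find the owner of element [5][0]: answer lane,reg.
c=0→G=0  r=5→T=2,p=1
L=0*4+2=2  i=1=1

2,1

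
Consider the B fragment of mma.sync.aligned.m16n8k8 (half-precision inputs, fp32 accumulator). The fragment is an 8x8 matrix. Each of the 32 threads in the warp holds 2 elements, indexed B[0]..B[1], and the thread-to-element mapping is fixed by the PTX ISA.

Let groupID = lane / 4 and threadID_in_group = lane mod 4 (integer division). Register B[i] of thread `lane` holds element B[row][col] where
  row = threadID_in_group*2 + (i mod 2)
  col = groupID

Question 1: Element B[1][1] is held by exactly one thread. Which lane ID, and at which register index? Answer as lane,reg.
4,1

c=1⇒gr=1  r=1⇒th=0,odd=1
L=1*4+0=4  i=1=1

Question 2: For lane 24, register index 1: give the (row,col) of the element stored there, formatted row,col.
1,6

lane 24⇒24/4=6, 24 mod 4=0
i=1  r:2·0+1⇒1  c:6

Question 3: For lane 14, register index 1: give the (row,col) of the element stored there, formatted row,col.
14: G=3,T=2
[1] (2*2+1,3) = (5,3)

5,3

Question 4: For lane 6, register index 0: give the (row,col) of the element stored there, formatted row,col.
lane 6: grp=1 (6/4), tig=2 (6%4)
i=0: r=2*2+0=4, c=grp=1

4,1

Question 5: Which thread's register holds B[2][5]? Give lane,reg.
c:5=>grp=5  r:2=>tig=1,lo=0
L=5*4+1=21  i=0=0

21,0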